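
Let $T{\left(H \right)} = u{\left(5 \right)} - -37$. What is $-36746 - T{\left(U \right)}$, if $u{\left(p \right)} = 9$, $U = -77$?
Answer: $-36792$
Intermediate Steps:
$T{\left(H \right)} = 46$ ($T{\left(H \right)} = 9 - -37 = 9 + 37 = 46$)
$-36746 - T{\left(U \right)} = -36746 - 46 = -36792$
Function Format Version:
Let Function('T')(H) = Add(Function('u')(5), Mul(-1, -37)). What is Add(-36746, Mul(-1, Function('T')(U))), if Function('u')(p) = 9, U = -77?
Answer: -36792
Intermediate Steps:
Function('T')(H) = 46 (Function('T')(H) = Add(9, Mul(-1, -37)) = Add(9, 37) = 46)
Add(-36746, Mul(-1, Function('T')(U))) = Add(-36746, Mul(-1, 46)) = Add(-36746, -46) = -36792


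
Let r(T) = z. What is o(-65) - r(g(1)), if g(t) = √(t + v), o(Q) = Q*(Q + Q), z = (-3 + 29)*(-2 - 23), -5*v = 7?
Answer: 9100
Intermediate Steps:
v = -7/5 (v = -⅕*7 = -7/5 ≈ -1.4000)
z = -650 (z = 26*(-25) = -650)
o(Q) = 2*Q² (o(Q) = Q*(2*Q) = 2*Q²)
g(t) = √(-7/5 + t) (g(t) = √(t - 7/5) = √(-7/5 + t))
r(T) = -650
o(-65) - r(g(1)) = 2*(-65)² - 1*(-650) = 2*4225 + 650 = 8450 + 650 = 9100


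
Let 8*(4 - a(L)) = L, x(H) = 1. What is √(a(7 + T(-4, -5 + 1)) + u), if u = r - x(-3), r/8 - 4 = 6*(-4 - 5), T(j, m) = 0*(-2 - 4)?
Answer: I*√6366/4 ≈ 19.947*I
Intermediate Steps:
T(j, m) = 0 (T(j, m) = 0*(-6) = 0)
r = -400 (r = 32 + 8*(6*(-4 - 5)) = 32 + 8*(6*(-9)) = 32 + 8*(-54) = 32 - 432 = -400)
u = -401 (u = -400 - 1*1 = -400 - 1 = -401)
a(L) = 4 - L/8
√(a(7 + T(-4, -5 + 1)) + u) = √((4 - (7 + 0)/8) - 401) = √((4 - ⅛*7) - 401) = √((4 - 7/8) - 401) = √(25/8 - 401) = √(-3183/8) = I*√6366/4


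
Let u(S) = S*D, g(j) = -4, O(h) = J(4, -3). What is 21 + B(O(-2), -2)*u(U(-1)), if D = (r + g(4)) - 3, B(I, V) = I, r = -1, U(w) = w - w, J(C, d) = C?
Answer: 21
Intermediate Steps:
O(h) = 4
U(w) = 0
D = -8 (D = (-1 - 4) - 3 = -5 - 3 = -8)
u(S) = -8*S (u(S) = S*(-8) = -8*S)
21 + B(O(-2), -2)*u(U(-1)) = 21 + 4*(-8*0) = 21 + 4*0 = 21 + 0 = 21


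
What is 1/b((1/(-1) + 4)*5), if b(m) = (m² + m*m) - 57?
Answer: 1/393 ≈ 0.0025445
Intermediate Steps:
b(m) = -57 + 2*m² (b(m) = (m² + m²) - 57 = 2*m² - 57 = -57 + 2*m²)
1/b((1/(-1) + 4)*5) = 1/(-57 + 2*((1/(-1) + 4)*5)²) = 1/(-57 + 2*((-1 + 4)*5)²) = 1/(-57 + 2*(3*5)²) = 1/(-57 + 2*15²) = 1/(-57 + 2*225) = 1/(-57 + 450) = 1/393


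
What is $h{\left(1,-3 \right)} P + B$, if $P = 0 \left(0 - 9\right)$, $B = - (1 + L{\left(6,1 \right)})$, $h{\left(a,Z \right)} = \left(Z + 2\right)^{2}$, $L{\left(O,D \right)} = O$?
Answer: $-7$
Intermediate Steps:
$h{\left(a,Z \right)} = \left(2 + Z\right)^{2}$
$B = -7$ ($B = - (1 + 6) = \left(-1\right) 7 = -7$)
$P = 0$ ($P = 0 \left(0 - 9\right) = 0 \left(-9\right) = 0$)
$h{\left(1,-3 \right)} P + B = \left(2 - 3\right)^{2} \cdot 0 - 7 = \left(-1\right)^{2} \cdot 0 - 7 = 1 \cdot 0 - 7 = 0 - 7 = -7$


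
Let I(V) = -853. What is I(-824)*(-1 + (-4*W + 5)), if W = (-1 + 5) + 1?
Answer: 13648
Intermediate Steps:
W = 5 (W = 4 + 1 = 5)
I(-824)*(-1 + (-4*W + 5)) = -853*(-1 + (-4*5 + 5)) = -853*(-1 + (-20 + 5)) = -853*(-1 - 15) = -853*(-16) = 13648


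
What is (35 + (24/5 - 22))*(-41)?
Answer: -3649/5 ≈ -729.80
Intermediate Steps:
(35 + (24/5 - 22))*(-41) = (35 - 86/5)*(-41) = (89/5)*(-41) = -3649/5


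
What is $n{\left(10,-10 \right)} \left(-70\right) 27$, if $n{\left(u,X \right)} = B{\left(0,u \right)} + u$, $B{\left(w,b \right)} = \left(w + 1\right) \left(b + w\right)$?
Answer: $-37800$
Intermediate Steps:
$B{\left(w,b \right)} = \left(1 + w\right) \left(b + w\right)$
$n{\left(u,X \right)} = 2 u$ ($n{\left(u,X \right)} = \left(u + 0 + 0^{2} + u 0\right) + u = \left(u + 0 + 0 + 0\right) + u = u + u = 2 u$)
$n{\left(10,-10 \right)} \left(-70\right) 27 = 2 \cdot 10 \left(-70\right) 27 = 20 \left(-70\right) 27 = \left(-1400\right) 27 = -37800$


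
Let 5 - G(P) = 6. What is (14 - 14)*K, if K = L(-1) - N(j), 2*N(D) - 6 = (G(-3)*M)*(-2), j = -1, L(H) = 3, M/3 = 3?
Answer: 0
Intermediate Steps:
M = 9 (M = 3*3 = 9)
G(P) = -1 (G(P) = 5 - 1*6 = 5 - 6 = -1)
N(D) = 12 (N(D) = 3 + (-1*9*(-2))/2 = 3 + (-9*(-2))/2 = 3 + (1/2)*18 = 3 + 9 = 12)
K = -9 (K = 3 - 1*12 = 3 - 12 = -9)
(14 - 14)*K = (14 - 14)*(-9) = 0*(-9) = 0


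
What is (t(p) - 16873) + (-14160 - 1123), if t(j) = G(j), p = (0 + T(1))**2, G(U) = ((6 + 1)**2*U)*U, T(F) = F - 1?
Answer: -32156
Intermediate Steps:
T(F) = -1 + F
G(U) = 49*U**2 (G(U) = (7**2*U)*U = (49*U)*U = 49*U**2)
p = 0 (p = (0 + (-1 + 1))**2 = (0 + 0)**2 = 0**2 = 0)
t(j) = 49*j**2
(t(p) - 16873) + (-14160 - 1123) = (49*0**2 - 16873) + (-14160 - 1123) = (49*0 - 16873) - 15283 = (0 - 16873) - 15283 = -16873 - 15283 = -32156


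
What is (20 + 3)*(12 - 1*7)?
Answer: 115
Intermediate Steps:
(20 + 3)*(12 - 1*7) = 23*(12 - 7) = 23*5 = 115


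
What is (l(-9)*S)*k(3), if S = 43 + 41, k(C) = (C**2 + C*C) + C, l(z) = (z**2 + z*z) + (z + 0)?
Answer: 269892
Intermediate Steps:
l(z) = z + 2*z**2 (l(z) = (z**2 + z**2) + z = 2*z**2 + z = z + 2*z**2)
k(C) = C + 2*C**2 (k(C) = (C**2 + C**2) + C = 2*C**2 + C = C + 2*C**2)
S = 84
(l(-9)*S)*k(3) = (-9*(1 + 2*(-9))*84)*(3*(1 + 2*3)) = (-9*(1 - 18)*84)*(3*(1 + 6)) = (-9*(-17)*84)*(3*7) = (153*84)*21 = 12852*21 = 269892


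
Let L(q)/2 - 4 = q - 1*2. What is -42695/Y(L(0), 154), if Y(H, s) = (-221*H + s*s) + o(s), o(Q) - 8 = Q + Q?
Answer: -42695/23148 ≈ -1.8444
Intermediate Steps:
o(Q) = 8 + 2*Q (o(Q) = 8 + (Q + Q) = 8 + 2*Q)
L(q) = 4 + 2*q (L(q) = 8 + 2*(q - 1*2) = 8 + 2*(q - 2) = 8 + 2*(-2 + q) = 8 + (-4 + 2*q) = 4 + 2*q)
Y(H, s) = 8 + s² - 221*H + 2*s (Y(H, s) = (-221*H + s*s) + (8 + 2*s) = (-221*H + s²) + (8 + 2*s) = (s² - 221*H) + (8 + 2*s) = 8 + s² - 221*H + 2*s)
-42695/Y(L(0), 154) = -42695/(8 + 154² - 221*(4 + 2*0) + 2*154) = -42695/(8 + 23716 - 221*(4 + 0) + 308) = -42695/(8 + 23716 - 221*4 + 308) = -42695/(8 + 23716 - 884 + 308) = -42695/23148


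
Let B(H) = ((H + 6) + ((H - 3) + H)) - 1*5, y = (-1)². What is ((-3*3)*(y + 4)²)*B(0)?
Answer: 450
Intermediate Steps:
y = 1
B(H) = -2 + 3*H (B(H) = ((6 + H) + ((-3 + H) + H)) - 5 = ((6 + H) + (-3 + 2*H)) - 5 = (3 + 3*H) - 5 = -2 + 3*H)
((-3*3)*(y + 4)²)*B(0) = ((-3*3)*(1 + 4)²)*(-2 + 3*0) = (-9*5²)*(-2 + 0) = -9*25*(-2) = -225*(-2) = 450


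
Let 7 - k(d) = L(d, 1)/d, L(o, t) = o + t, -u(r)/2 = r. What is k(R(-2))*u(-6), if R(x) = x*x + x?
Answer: 66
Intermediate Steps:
u(r) = -2*r
R(x) = x + x² (R(x) = x² + x = x + x²)
k(d) = 7 - (1 + d)/d (k(d) = 7 - (d + 1)/d = 7 - (1 + d)/d)
k(R(-2))*u(-6) = (6 - 1/((-2*(1 - 2))))*(-2*(-6)) = (6 - 1/((-2*(-1))))*12 = (6 - 1/2)*12 = (6 - 1*½)*12 = (6 - ½)*12 = (11/2)*12 = 66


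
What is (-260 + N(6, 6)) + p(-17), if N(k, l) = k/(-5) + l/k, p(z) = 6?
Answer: -1271/5 ≈ -254.20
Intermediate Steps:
N(k, l) = -k/5 + l/k (N(k, l) = k*(-⅕) + l/k = -k/5 + l/k)
(-260 + N(6, 6)) + p(-17) = (-260 + (-⅕*6 + 6/6)) + 6 = (-260 + (-6/5 + 6*(⅙))) + 6 = (-260 + (-6/5 + 1)) + 6 = (-260 - ⅕) + 6 = -1301/5 + 6 = -1271/5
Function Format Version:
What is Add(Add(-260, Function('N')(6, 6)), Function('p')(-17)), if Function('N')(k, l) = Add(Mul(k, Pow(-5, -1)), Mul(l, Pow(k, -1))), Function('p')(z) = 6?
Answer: Rational(-1271, 5) ≈ -254.20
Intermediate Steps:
Function('N')(k, l) = Add(Mul(Rational(-1, 5), k), Mul(l, Pow(k, -1))) (Function('N')(k, l) = Add(Mul(k, Rational(-1, 5)), Mul(l, Pow(k, -1))) = Add(Mul(Rational(-1, 5), k), Mul(l, Pow(k, -1))))
Add(Add(-260, Function('N')(6, 6)), Function('p')(-17)) = Add(Add(-260, Add(Mul(Rational(-1, 5), 6), Mul(6, Pow(6, -1)))), 6) = Add(Add(-260, Add(Rational(-6, 5), Mul(6, Rational(1, 6)))), 6) = Add(Add(-260, Add(Rational(-6, 5), 1)), 6) = Add(Add(-260, Rational(-1, 5)), 6) = Add(Rational(-1301, 5), 6) = Rational(-1271, 5)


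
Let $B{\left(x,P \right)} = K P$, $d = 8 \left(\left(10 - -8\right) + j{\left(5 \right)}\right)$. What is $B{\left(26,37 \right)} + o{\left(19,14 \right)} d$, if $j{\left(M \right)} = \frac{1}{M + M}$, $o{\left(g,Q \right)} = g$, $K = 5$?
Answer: $\frac{14681}{5} \approx 2936.2$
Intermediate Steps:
$j{\left(M \right)} = \frac{1}{2 M}$
$d = \frac{724}{5}$ ($d = 8 \left(\left(10 - -8\right) + \frac{1}{2 \cdot 5}\right) = 8 \left(\left(10 + 8\right) + \frac{1}{2} \cdot \frac{1}{5}\right) = 8 \left(18 + \frac{1}{10}\right) = 8 \cdot \frac{181}{10} = \frac{724}{5} \approx 144.8$)
$B{\left(x,P \right)} = 5 P$
$B{\left(26,37 \right)} + o{\left(19,14 \right)} d = 5 \cdot 37 + 19 \cdot \frac{724}{5} = 185 + \frac{13756}{5} = \frac{14681}{5}$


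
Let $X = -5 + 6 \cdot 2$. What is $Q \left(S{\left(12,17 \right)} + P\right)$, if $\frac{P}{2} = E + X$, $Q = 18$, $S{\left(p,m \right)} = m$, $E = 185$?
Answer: $7218$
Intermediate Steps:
$X = 7$ ($X = -5 + 12 = 7$)
$P = 384$ ($P = 2 \left(185 + 7\right) = 2 \cdot 192 = 384$)
$Q \left(S{\left(12,17 \right)} + P\right) = 18 \left(17 + 384\right) = 18 \cdot 401 = 7218$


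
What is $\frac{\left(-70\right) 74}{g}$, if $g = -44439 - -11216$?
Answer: $\frac{5180}{33223} \approx 0.15592$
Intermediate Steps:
$g = -33223$ ($g = -44439 + 11216 = -33223$)
$\frac{\left(-70\right) 74}{g} = \frac{\left(-70\right) 74}{-33223} = \left(-5180\right) \left(- \frac{1}{33223}\right) = \frac{5180}{33223}$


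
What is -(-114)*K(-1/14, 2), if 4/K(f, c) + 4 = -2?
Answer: -76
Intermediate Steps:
K(f, c) = -2/3 (K(f, c) = 4/(-4 - 2) = 4/(-6) = 4*(-1/6) = -2/3)
-(-114)*K(-1/14, 2) = -(-114)*(-2)/3 = -1*76 = -76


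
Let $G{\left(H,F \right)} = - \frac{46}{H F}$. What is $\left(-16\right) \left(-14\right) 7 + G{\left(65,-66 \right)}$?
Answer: $\frac{3363383}{2145} \approx 1568.0$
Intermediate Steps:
$G{\left(H,F \right)} = - \frac{46}{F H}$
$\left(-16\right) \left(-14\right) 7 + G{\left(65,-66 \right)} = \left(-16\right) \left(-14\right) 7 - \frac{46}{\left(-66\right) 65} = 224 \cdot 7 - \left(- \frac{23}{33}\right) \frac{1}{65} = 1568 + \frac{23}{2145} = \frac{3363383}{2145}$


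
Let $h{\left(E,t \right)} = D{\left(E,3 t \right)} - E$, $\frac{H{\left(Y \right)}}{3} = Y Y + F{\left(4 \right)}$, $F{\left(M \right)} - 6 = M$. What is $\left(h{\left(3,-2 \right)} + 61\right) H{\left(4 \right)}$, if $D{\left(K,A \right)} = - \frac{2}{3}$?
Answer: $4472$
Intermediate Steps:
$F{\left(M \right)} = 6 + M$
$H{\left(Y \right)} = 30 + 3 Y^{2}$ ($H{\left(Y \right)} = 3 \left(Y Y + \left(6 + 4\right)\right) = 3 \left(Y^{2} + 10\right) = 3 \left(10 + Y^{2}\right) = 30 + 3 Y^{2}$)
$D{\left(K,A \right)} = - \frac{2}{3}$ ($D{\left(K,A \right)} = \left(-2\right) \frac{1}{3} = - \frac{2}{3}$)
$h{\left(E,t \right)} = - \frac{2}{3} - E$
$\left(h{\left(3,-2 \right)} + 61\right) H{\left(4 \right)} = \left(\left(- \frac{2}{3} - 3\right) + 61\right) \left(30 + 3 \cdot 4^{2}\right) = \left(\left(- \frac{2}{3} - 3\right) + 61\right) \left(30 + 3 \cdot 16\right) = \left(- \frac{11}{3} + 61\right) \left(30 + 48\right) = \frac{172}{3} \cdot 78 = 4472$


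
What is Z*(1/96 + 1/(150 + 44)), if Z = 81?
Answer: 3915/3104 ≈ 1.2613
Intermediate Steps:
Z*(1/96 + 1/(150 + 44)) = 81*(1/96 + 1/(150 + 44)) = 81*(1/96 + 1/194) = 81*(145/9312) = 3915/3104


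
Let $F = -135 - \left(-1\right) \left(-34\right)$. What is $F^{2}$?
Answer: $28561$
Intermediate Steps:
$F = -169$ ($F = -135 - 34 = -169$)
$F^{2} = \left(-169\right)^{2} = 28561$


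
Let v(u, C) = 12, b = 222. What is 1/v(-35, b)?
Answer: 1/12 ≈ 0.083333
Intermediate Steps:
1/v(-35, b) = 1/12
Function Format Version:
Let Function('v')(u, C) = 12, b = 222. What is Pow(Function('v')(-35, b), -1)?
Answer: Rational(1, 12) ≈ 0.083333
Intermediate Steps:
Pow(Function('v')(-35, b), -1) = Pow(12, -1) = Rational(1, 12)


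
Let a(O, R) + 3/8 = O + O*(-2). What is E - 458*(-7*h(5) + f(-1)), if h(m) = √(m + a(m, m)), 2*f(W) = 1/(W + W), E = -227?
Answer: -225/2 + 1603*I*√6/2 ≈ -112.5 + 1963.3*I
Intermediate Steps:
f(W) = 1/(4*W) (f(W) = 1/(2*(W + W)) = 1/(2*((2*W))) = (1/(2*W))/2 = 1/(4*W))
a(O, R) = -3/8 - O (a(O, R) = -3/8 + (O + O*(-2)) = -3/8 + (O - 2*O) = -3/8 - O)
h(m) = I*√6/4 (h(m) = √(m + (-3/8 - m)) = √(-3/8) = I*√6/4)
E - 458*(-7*h(5) + f(-1)) = -227 - 458*(-7*I*√6/4 + (¼)/(-1)) = -227 - 458*(-7*I*√6/4 + (¼)*(-1)) = -227 - 458*(-7*I*√6/4 - ¼) = -227 - 458*(-¼ - 7*I*√6/4) = -227 + (229/2 + 1603*I*√6/2) = -225/2 + 1603*I*√6/2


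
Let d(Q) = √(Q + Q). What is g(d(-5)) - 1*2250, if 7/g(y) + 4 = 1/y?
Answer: -51790/23 + I*√10/23 ≈ -2251.7 + 0.13749*I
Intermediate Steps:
d(Q) = √2*√Q (d(Q) = √(2*Q) = √2*√Q)
g(y) = 7/(-4 + 1/y)
g(d(-5)) - 1*2250 = -7*√2*√(-5)/(-1 + 4*(√2*√(-5))) - 1*2250 = -7*√2*(I*√5)/(-1 + 4*(√2*(I*√5))) - 2250 = -7*I*√10/(-1 + 4*(I*√10)) - 2250 = -7*I*√10/(-1 + 4*I*√10) - 2250 = -2250 - 7*I*√10/(-1 + 4*I*√10)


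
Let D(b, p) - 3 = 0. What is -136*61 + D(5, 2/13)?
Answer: -8293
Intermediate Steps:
D(b, p) = 3 (D(b, p) = 3 + 0 = 3)
-136*61 + D(5, 2/13) = -136*61 + 3 = -8296 + 3 = -8293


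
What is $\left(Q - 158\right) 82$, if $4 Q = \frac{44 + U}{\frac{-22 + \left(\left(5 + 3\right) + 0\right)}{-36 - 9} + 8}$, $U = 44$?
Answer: $- \frac{216562}{17} \approx -12739.0$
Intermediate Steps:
$Q = \frac{45}{17}$ ($Q = \frac{\left(44 + 44\right) \frac{1}{\frac{-22 + \left(\left(5 + 3\right) + 0\right)}{-36 - 9} + 8}}{4} = \frac{88 \frac{1}{\frac{-22 + \left(8 + 0\right)}{-45} + 8}}{4} = \frac{88 \frac{1}{\left(-22 + 8\right) \left(- \frac{1}{45}\right) + 8}}{4} = \frac{88 \frac{1}{\left(-14\right) \left(- \frac{1}{45}\right) + 8}}{4} = \frac{88 \frac{1}{\frac{14}{45} + 8}}{4} = \frac{88 \frac{1}{\frac{374}{45}}}{4} = \frac{88 \cdot \frac{45}{374}}{4} = \frac{1}{4} \cdot \frac{180}{17} = \frac{45}{17} \approx 2.6471$)
$\left(Q - 158\right) 82 = \left(\frac{45}{17} - 158\right) 82 = \left(- \frac{2641}{17}\right) 82 = - \frac{216562}{17}$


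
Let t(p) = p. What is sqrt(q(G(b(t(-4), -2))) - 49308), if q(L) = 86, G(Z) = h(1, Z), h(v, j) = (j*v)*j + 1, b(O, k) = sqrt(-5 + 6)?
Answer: I*sqrt(49222) ≈ 221.86*I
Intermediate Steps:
b(O, k) = 1 (b(O, k) = sqrt(1) = 1)
h(v, j) = 1 + v*j**2 (h(v, j) = v*j**2 + 1 = 1 + v*j**2)
G(Z) = 1 + Z**2 (G(Z) = 1 + 1*Z**2 = 1 + Z**2)
sqrt(q(G(b(t(-4), -2))) - 49308) = sqrt(86 - 49308) = sqrt(-49222) = I*sqrt(49222)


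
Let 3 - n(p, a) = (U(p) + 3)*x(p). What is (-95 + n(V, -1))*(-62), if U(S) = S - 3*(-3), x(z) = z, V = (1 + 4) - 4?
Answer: 6510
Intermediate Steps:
V = 1 (V = 5 - 4 = 1)
U(S) = 9 + S (U(S) = S + 9 = 9 + S)
n(p, a) = 3 - p*(12 + p) (n(p, a) = 3 - ((9 + p) + 3)*p = 3 - (12 + p)*p = 3 - p*(12 + p))
(-95 + n(V, -1))*(-62) = (-95 + (3 - 1*1² - 12*1))*(-62) = (-95 + (3 - 1*1 - 12))*(-62) = (-95 + (3 - 1 - 12))*(-62) = (-95 - 10)*(-62) = -105*(-62) = 6510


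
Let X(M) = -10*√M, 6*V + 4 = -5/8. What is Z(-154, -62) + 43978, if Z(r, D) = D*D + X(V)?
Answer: 47822 - 5*I*√111/6 ≈ 47822.0 - 8.7797*I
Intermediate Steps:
V = -37/48 (V = -⅔ + (-5/8)/6 = -⅔ + (-5*⅛)/6 = -⅔ + (⅙)*(-5/8) = -⅔ - 5/48 = -37/48 ≈ -0.77083)
Z(r, D) = D² - 5*I*√111/6 (Z(r, D) = D*D - 5*I*√111/6 = D² - 5*I*√111/6)
Z(-154, -62) + 43978 = ((-62)² - 5*I*√111/6) + 43978 = (3844 - 5*I*√111/6) + 43978 = 47822 - 5*I*√111/6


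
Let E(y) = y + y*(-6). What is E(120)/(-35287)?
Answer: 600/35287 ≈ 0.017003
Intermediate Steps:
E(y) = -5*y (E(y) = y - 6*y = -5*y)
E(120)/(-35287) = -5*120/(-35287) = -600*(-1/35287) = 600/35287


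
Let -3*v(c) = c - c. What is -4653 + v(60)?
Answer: -4653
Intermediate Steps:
v(c) = 0 (v(c) = -(c - c)/3 = -⅓*0 = 0)
-4653 + v(60) = -4653 + 0 = -4653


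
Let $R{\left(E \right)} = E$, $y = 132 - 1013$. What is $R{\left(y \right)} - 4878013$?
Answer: $-4878894$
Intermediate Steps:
$y = -881$ ($y = 132 - 1013 = -881$)
$R{\left(y \right)} - 4878013 = -881 - 4878013 = -4878894$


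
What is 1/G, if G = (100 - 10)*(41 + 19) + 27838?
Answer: 1/33238 ≈ 3.0086e-5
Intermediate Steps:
G = 33238 (G = 90*60 + 27838 = 5400 + 27838 = 33238)
1/G = 1/33238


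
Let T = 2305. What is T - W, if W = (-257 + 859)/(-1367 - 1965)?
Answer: 548633/238 ≈ 2305.2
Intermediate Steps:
W = -43/238 (W = 602/(-3332) = 602*(-1/3332) = -43/238 ≈ -0.18067)
T - W = 2305 - 1*(-43/238) = 2305 + 43/238 = 548633/238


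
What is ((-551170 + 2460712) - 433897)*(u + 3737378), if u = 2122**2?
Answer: 12159701418990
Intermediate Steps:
u = 4502884
((-551170 + 2460712) - 433897)*(u + 3737378) = ((-551170 + 2460712) - 433897)*(4502884 + 3737378) = (1909542 - 433897)*8240262 = 1475645*8240262 = 12159701418990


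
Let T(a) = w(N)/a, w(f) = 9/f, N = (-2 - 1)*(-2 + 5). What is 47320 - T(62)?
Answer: 2933841/62 ≈ 47320.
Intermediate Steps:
N = -9 (N = -3*3 = -9)
T(a) = -1/a (T(a) = (9/(-9))/a = (9*(-1/9))/a = -1/a)
47320 - T(62) = 47320 - (-1)/62 = 47320 - 1*(-1/62) = 47320 + 1/62 = 2933841/62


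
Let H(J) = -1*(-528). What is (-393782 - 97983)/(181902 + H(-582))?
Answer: -98353/36486 ≈ -2.6956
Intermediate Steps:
H(J) = 528
(-393782 - 97983)/(181902 + H(-582)) = (-393782 - 97983)/(181902 + 528) = -491765/182430 = -491765*1/182430 = -98353/36486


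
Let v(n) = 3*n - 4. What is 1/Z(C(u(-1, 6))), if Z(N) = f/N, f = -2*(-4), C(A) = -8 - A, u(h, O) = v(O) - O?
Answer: -2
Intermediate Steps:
v(n) = -4 + 3*n
u(h, O) = -4 + 2*O (u(h, O) = (-4 + 3*O) - O = -4 + 2*O)
f = 8
Z(N) = 8/N
1/Z(C(u(-1, 6))) = 1/(8/(-8 - (-4 + 2*6))) = 1/(8/(-8 - (-4 + 12))) = 1/(8/(-8 - 1*8)) = 1/(8/(-8 - 8)) = 1/(8/(-16)) = 1/(8*(-1/16)) = 1/(-½) = -2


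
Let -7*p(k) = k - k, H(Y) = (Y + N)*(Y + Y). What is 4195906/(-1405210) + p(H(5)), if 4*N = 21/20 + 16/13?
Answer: -2097953/702605 ≈ -2.9860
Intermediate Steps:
N = 593/1040 (N = (21/20 + 16/13)/4 = (1/4)*(593/260) = 593/1040 ≈ 0.57019)
H(Y) = 2*Y*(593/1040 + Y) (H(Y) = (Y + 593/1040)*(Y + Y) = (593/1040 + Y)*(2*Y) = 2*Y*(593/1040 + Y))
p(k) = 0 (p(k) = -(k - k)/7 = -1/7*0 = 0)
4195906/(-1405210) + p(H(5)) = 4195906/(-1405210) + 0 = 4195906*(-1/1405210) + 0 = -2097953/702605 + 0 = -2097953/702605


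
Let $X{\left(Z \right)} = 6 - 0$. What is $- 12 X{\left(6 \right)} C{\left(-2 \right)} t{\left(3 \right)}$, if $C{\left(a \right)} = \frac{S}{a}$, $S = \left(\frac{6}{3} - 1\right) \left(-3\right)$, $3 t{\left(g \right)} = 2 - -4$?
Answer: $-216$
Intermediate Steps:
$X{\left(Z \right)} = 6$ ($X{\left(Z \right)} = 6 + 0 = 6$)
$t{\left(g \right)} = 2$ ($t{\left(g \right)} = \frac{2 - -4}{3} = \frac{2 + 4}{3} = \frac{1}{3} \cdot 6 = 2$)
$S = -3$ ($S = \left(6 \cdot \frac{1}{3} - 1\right) \left(-3\right) = \left(2 - 1\right) \left(-3\right) = 1 \left(-3\right) = -3$)
$C{\left(a \right)} = - \frac{3}{a}$
$- 12 X{\left(6 \right)} C{\left(-2 \right)} t{\left(3 \right)} = - 12 \cdot 6 \left(- \frac{3}{-2}\right) 2 = - 12 \cdot 6 \left(\left(-3\right) \left(- \frac{1}{2}\right)\right) 2 = - 12 \cdot 6 \cdot \frac{3}{2} \cdot 2 = - 12 \cdot 9 \cdot 2 = \left(-12\right) 18 = -216$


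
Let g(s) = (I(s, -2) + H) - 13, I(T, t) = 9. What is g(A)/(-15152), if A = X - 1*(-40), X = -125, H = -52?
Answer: 7/1894 ≈ 0.0036959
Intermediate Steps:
A = -85 (A = -125 - 1*(-40) = -125 + 40 = -85)
g(s) = -56 (g(s) = (9 - 52) - 13 = -43 - 13 = -56)
g(A)/(-15152) = -56/(-15152) = -56*(-1/15152) = 7/1894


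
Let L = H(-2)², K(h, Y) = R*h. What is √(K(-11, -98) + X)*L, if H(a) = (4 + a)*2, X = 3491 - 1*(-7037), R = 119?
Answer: 16*√9219 ≈ 1536.3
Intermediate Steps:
K(h, Y) = 119*h
X = 10528 (X = 3491 + 7037 = 10528)
H(a) = 8 + 2*a
L = 16 (L = (8 + 2*(-2))² = (8 - 4)² = 4² = 16)
√(K(-11, -98) + X)*L = √(119*(-11) + 10528)*16 = √(-1309 + 10528)*16 = √9219*16 = 16*√9219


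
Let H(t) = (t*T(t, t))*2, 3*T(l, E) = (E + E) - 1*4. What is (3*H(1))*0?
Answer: 0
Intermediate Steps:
T(l, E) = -4/3 + 2*E/3 (T(l, E) = ((E + E) - 1*4)/3 = (2*E - 4)/3 = (-4 + 2*E)/3 = -4/3 + 2*E/3)
H(t) = 2*t*(-4/3 + 2*t/3) (H(t) = (t*(-4/3 + 2*t/3))*2 = 2*t*(-4/3 + 2*t/3))
(3*H(1))*0 = (3*((4/3)*1*(-2 + 1)))*0 = (3*((4/3)*1*(-1)))*0 = (3*(-4/3))*0 = -4*0 = 0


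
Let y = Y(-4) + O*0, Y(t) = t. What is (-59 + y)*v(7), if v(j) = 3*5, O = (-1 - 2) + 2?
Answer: -945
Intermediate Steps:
O = -1 (O = -3 + 2 = -1)
v(j) = 15
y = -4 (y = -4 - 1*0 = -4 + 0 = -4)
(-59 + y)*v(7) = (-59 - 4)*15 = -63*15 = -945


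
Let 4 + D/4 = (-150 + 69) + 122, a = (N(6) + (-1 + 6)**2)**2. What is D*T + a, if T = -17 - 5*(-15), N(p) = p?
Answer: 9545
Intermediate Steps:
T = 58 (T = -17 + 75 = 58)
a = 961 (a = (6 + (-1 + 6)**2)**2 = (6 + 5**2)**2 = (6 + 25)**2 = 31**2 = 961)
D = 148 (D = -16 + 4*((-150 + 69) + 122) = -16 + 4*(-81 + 122) = -16 + 4*41 = -16 + 164 = 148)
D*T + a = 148*58 + 961 = 8584 + 961 = 9545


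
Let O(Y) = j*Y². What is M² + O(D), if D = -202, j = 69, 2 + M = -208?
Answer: 2859576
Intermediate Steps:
M = -210 (M = -2 - 208 = -210)
O(Y) = 69*Y²
M² + O(D) = (-210)² + 69*(-202)² = 44100 + 69*40804 = 44100 + 2815476 = 2859576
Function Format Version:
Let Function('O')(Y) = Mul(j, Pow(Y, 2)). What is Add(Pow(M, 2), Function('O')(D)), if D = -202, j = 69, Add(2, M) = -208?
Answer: 2859576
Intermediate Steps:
M = -210 (M = Add(-2, -208) = -210)
Function('O')(Y) = Mul(69, Pow(Y, 2))
Add(Pow(M, 2), Function('O')(D)) = Add(Pow(-210, 2), Mul(69, Pow(-202, 2))) = Add(44100, Mul(69, 40804)) = Add(44100, 2815476) = 2859576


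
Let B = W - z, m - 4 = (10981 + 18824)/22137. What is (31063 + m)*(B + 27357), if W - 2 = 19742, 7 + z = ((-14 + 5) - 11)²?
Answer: 10707964444224/7379 ≈ 1.4511e+9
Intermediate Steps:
z = 393 (z = -7 + ((-14 + 5) - 11)² = -7 + (-9 - 11)² = -7 + (-20)² = -7 + 400 = 393)
m = 39451/7379 (m = 4 + (10981 + 18824)/22137 = 4 + 29805*(1/22137) = 4 + 9935/7379 = 39451/7379 ≈ 5.3464)
W = 19744 (W = 2 + 19742 = 19744)
B = 19351 (B = 19744 - 1*393 = 19744 - 393 = 19351)
(31063 + m)*(B + 27357) = (31063 + 39451/7379)*(19351 + 27357) = (229253328/7379)*46708 = 10707964444224/7379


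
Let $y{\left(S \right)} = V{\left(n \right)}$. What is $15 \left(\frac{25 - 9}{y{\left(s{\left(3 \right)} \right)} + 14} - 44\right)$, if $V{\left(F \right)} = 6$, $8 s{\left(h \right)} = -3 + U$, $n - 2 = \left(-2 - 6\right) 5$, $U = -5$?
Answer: $-648$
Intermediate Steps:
$n = -38$ ($n = 2 + \left(-2 - 6\right) 5 = 2 - 40 = -38$)
$s{\left(h \right)} = -1$ ($s{\left(h \right)} = \frac{-3 - 5}{8} = \frac{1}{8} \left(-8\right) = -1$)
$y{\left(S \right)} = 6$
$15 \left(\frac{25 - 9}{y{\left(s{\left(3 \right)} \right)} + 14} - 44\right) = 15 \left(\frac{25 - 9}{6 + 14} - 44\right) = 15 \left(\frac{16}{20} - 44\right) = 15 \left(16 \cdot \frac{1}{20} - 44\right) = 15 \left(\frac{4}{5} - 44\right) = 15 \left(- \frac{216}{5}\right) = -648$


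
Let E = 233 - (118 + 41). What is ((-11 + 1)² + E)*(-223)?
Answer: -38802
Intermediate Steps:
E = 74 (E = 233 - 1*159 = 233 - 159 = 74)
((-11 + 1)² + E)*(-223) = ((-11 + 1)² + 74)*(-223) = ((-10)² + 74)*(-223) = (100 + 74)*(-223) = 174*(-223) = -38802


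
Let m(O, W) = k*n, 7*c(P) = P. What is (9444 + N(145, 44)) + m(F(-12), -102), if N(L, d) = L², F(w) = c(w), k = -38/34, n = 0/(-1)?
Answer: 30469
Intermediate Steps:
n = 0 (n = 0*(-1) = 0)
c(P) = P/7
k = -19/17 (k = -38*1/34 = -19/17 ≈ -1.1176)
F(w) = w/7
m(O, W) = 0 (m(O, W) = -19/17*0 = 0)
(9444 + N(145, 44)) + m(F(-12), -102) = (9444 + 145²) + 0 = (9444 + 21025) + 0 = 30469 + 0 = 30469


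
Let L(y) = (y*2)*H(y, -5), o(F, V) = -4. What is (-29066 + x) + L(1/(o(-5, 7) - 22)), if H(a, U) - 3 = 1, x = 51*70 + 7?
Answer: -331361/13 ≈ -25489.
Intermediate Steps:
x = 3577 (x = 3570 + 7 = 3577)
H(a, U) = 4 (H(a, U) = 3 + 1 = 4)
L(y) = 8*y (L(y) = (y*2)*4 = (2*y)*4 = 8*y)
(-29066 + x) + L(1/(o(-5, 7) - 22)) = (-29066 + 3577) + 8/(-4 - 22) = -25489 + 8/(-26) = -25489 + 8*(-1/26) = -25489 - 4/13 = -331361/13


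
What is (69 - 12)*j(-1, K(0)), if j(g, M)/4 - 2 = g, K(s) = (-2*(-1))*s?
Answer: 228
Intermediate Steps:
K(s) = 2*s
j(g, M) = 8 + 4*g
(69 - 12)*j(-1, K(0)) = (69 - 12)*(8 + 4*(-1)) = 57*(8 - 4) = 57*4 = 228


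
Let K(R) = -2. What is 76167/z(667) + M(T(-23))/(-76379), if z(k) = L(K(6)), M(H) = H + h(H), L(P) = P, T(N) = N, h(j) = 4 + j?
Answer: -5817559209/152758 ≈ -38084.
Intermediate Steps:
M(H) = 4 + 2*H (M(H) = H + (4 + H) = 4 + 2*H)
z(k) = -2
76167/z(667) + M(T(-23))/(-76379) = 76167/(-2) + (4 + 2*(-23))/(-76379) = 76167*(-½) + (4 - 46)*(-1/76379) = -76167/2 - 42*(-1/76379) = -76167/2 + 42/76379 = -5817559209/152758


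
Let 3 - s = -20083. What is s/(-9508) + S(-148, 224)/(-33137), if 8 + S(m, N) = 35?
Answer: -332923249/157533298 ≈ -2.1133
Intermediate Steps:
S(m, N) = 27 (S(m, N) = -8 + 35 = 27)
s = 20086 (s = 3 - 1*(-20083) = 3 + 20083 = 20086)
s/(-9508) + S(-148, 224)/(-33137) = 20086/(-9508) + 27/(-33137) = 20086*(-1/9508) + 27*(-1/33137) = -10043/4754 - 27/33137 = -332923249/157533298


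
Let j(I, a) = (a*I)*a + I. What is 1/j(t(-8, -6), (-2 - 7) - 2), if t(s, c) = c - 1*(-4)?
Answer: -1/244 ≈ -0.0040984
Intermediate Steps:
t(s, c) = 4 + c (t(s, c) = c + 4 = 4 + c)
j(I, a) = I + I*a² (j(I, a) = (I*a)*a + I = I*a² + I = I + I*a²)
1/j(t(-8, -6), (-2 - 7) - 2) = 1/((4 - 6)*(1 + ((-2 - 7) - 2)²)) = 1/(-2*(1 + (-9 - 2)²)) = 1/(-2*(1 + (-11)²)) = 1/(-2*(1 + 121)) = 1/(-2*122) = 1/(-244) = -1/244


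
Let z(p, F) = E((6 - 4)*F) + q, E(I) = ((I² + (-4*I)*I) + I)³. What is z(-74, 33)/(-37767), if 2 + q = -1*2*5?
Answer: 732671385340/12589 ≈ 5.8199e+7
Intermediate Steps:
q = -12 (q = -2 - 1*2*5 = -2 - 2*5 = -2 - 10 = -12)
E(I) = (I - 3*I²)³ (E(I) = ((I² - 4*I²) + I)³ = (-3*I² + I)³ = (I - 3*I²)³)
z(p, F) = -12 - 8*F³*(-1 + 6*F)³ (z(p, F) = -((6 - 4)*F)³*(-1 + 3*((6 - 4)*F))³ - 12 = -(2*F)³*(-1 + 3*(2*F))³ - 12 = -8*F³*(-1 + 6*F)³ - 12 = -12 - 8*F³*(-1 + 6*F)³)
z(-74, 33)/(-37767) = (-12 - 8*33³*(-1 + 6*33)³)/(-37767) = (-12 - 8*35937*(-1 + 198)³)*(-1/37767) = (-12 - 8*35937*197³)*(-1/37767) = (-12 - 8*35937*7645373)*(-1/37767) = (-12 - 2198014156008)*(-1/37767) = -2198014156020*(-1/37767) = 732671385340/12589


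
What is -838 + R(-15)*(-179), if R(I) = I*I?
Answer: -41113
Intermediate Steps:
R(I) = I**2
-838 + R(-15)*(-179) = -838 + (-15)**2*(-179) = -838 + 225*(-179) = -838 - 40275 = -41113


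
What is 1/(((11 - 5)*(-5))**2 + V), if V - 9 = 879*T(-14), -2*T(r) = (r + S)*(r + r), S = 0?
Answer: -1/171375 ≈ -5.8352e-6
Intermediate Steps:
T(r) = -r**2 (T(r) = -(r + 0)*(r + r)/2 = -r*2*r/2 = -r**2)
V = -172275 (V = 9 + 879*(-1*(-14)**2) = 9 + 879*(-1*196) = 9 + 879*(-196) = 9 - 172284 = -172275)
1/(((11 - 5)*(-5))**2 + V) = 1/(((11 - 5)*(-5))**2 - 172275) = 1/((6*(-5))**2 - 172275) = 1/((-30)**2 - 172275) = 1/(900 - 172275) = 1/(-171375) = -1/171375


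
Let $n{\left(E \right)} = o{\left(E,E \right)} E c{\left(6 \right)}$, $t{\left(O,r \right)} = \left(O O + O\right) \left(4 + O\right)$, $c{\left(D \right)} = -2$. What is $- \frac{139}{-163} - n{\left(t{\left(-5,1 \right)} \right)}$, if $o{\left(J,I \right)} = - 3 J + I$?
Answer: $- \frac{260661}{163} \approx -1599.1$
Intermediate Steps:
$o{\left(J,I \right)} = I - 3 J$
$t{\left(O,r \right)} = \left(4 + O\right) \left(O + O^{2}\right)$ ($t{\left(O,r \right)} = \left(O^{2} + O\right) \left(4 + O\right) = \left(O + O^{2}\right) \left(4 + O\right) = \left(4 + O\right) \left(O + O^{2}\right)$)
$n{\left(E \right)} = 4 E^{2}$ ($n{\left(E \right)} = \left(E - 3 E\right) E \left(-2\right) = - 2 E E \left(-2\right) = - 2 E^{2} \left(-2\right) = 4 E^{2}$)
$- \frac{139}{-163} - n{\left(t{\left(-5,1 \right)} \right)} = - \frac{139}{-163} - 4 \left(- 5 \left(4 + \left(-5\right)^{2} + 5 \left(-5\right)\right)\right)^{2} = \left(-139\right) \left(- \frac{1}{163}\right) - 4 \left(- 5 \left(4 + 25 - 25\right)\right)^{2} = \frac{139}{163} - 4 \left(\left(-5\right) 4\right)^{2} = \frac{139}{163} - 4 \left(-20\right)^{2} = \frac{139}{163} - 4 \cdot 400 = \frac{139}{163} - 1600 = - \frac{260661}{163}$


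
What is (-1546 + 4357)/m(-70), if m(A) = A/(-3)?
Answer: 8433/70 ≈ 120.47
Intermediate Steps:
m(A) = -A/3 (m(A) = A*(-⅓) = -A/3)
(-1546 + 4357)/m(-70) = (-1546 + 4357)/((-⅓*(-70))) = 2811/(70/3) = 2811*(3/70) = 8433/70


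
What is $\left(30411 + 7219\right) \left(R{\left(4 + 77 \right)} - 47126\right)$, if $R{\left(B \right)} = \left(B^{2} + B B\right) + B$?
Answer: $-1276522490$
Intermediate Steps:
$R{\left(B \right)} = B + 2 B^{2}$ ($R{\left(B \right)} = \left(B^{2} + B^{2}\right) + B = 2 B^{2} + B = B + 2 B^{2}$)
$\left(30411 + 7219\right) \left(R{\left(4 + 77 \right)} - 47126\right) = \left(30411 + 7219\right) \left(\left(4 + 77\right) \left(1 + 2 \left(4 + 77\right)\right) - 47126\right) = 37630 \left(81 \left(1 + 2 \cdot 81\right) - 47126\right) = 37630 \left(81 \left(1 + 162\right) - 47126\right) = 37630 \left(81 \cdot 163 - 47126\right) = 37630 \left(13203 - 47126\right) = 37630 \left(-33923\right) = -1276522490$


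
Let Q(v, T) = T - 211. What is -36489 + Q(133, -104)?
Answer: -36804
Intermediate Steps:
Q(v, T) = -211 + T
-36489 + Q(133, -104) = -36489 + (-211 - 104) = -36489 - 315 = -36804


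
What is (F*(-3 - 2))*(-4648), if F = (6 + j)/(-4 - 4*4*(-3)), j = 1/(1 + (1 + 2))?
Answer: 72625/22 ≈ 3301.1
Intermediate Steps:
j = 1/4 (j = 1/(1 + 3) = 1/4 ≈ 0.25000)
F = 25/176 (F = (6 + 1/4)/(-4 - 4*4*(-3)) = 25/(4*(-4 - 16*(-3))) = 25/(4*(-4 + 48)) = (25/4)/44 = (25/4)*(1/44) = 25/176 ≈ 0.14205)
(F*(-3 - 2))*(-4648) = (25*(-3 - 2)/176)*(-4648) = ((25/176)*(-5))*(-4648) = -125/176*(-4648) = 72625/22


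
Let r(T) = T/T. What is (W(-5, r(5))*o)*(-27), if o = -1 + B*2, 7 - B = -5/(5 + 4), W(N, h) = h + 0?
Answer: -381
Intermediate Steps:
r(T) = 1
W(N, h) = h
B = 68/9 (B = 7 - (-5)/(5 + 4) = 7 - (-5)/9 = 7 - 1*(-5/9) = 7 + 5/9 = 68/9 ≈ 7.5556)
o = 127/9 (o = -1 + (68/9)*2 = -1 + 136/9 = 127/9 ≈ 14.111)
(W(-5, r(5))*o)*(-27) = (1*(127/9))*(-27) = (127/9)*(-27) = -381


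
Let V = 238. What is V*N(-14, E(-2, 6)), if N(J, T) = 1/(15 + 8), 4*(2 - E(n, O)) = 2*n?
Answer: 238/23 ≈ 10.348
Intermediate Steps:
E(n, O) = 2 - n/2
N(J, T) = 1/23
V*N(-14, E(-2, 6)) = 238*(1/23) = 238/23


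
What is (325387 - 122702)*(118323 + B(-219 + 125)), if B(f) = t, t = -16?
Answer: 23979054295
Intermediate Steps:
B(f) = -16
(325387 - 122702)*(118323 + B(-219 + 125)) = (325387 - 122702)*(118323 - 16) = 202685*118307 = 23979054295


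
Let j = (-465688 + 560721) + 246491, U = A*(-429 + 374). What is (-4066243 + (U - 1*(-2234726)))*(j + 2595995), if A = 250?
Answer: -5420506872573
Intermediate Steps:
U = -13750 (U = 250*(-429 + 374) = 250*(-55) = -13750)
j = 341524 (j = 95033 + 246491 = 341524)
(-4066243 + (U - 1*(-2234726)))*(j + 2595995) = (-4066243 + (-13750 - 1*(-2234726)))*(341524 + 2595995) = (-4066243 + (-13750 + 2234726))*2937519 = (-4066243 + 2220976)*2937519 = -1845267*2937519 = -5420506872573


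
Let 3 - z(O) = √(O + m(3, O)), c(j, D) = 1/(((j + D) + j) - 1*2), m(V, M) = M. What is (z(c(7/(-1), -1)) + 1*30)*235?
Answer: 7755 - 235*I*√34/17 ≈ 7755.0 - 80.604*I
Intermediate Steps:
c(j, D) = 1/(-2 + D + 2*j) (c(j, D) = 1/(((D + j) + j) - 2) = 1/((D + 2*j) - 2) = 1/(-2 + D + 2*j))
z(O) = 3 - √2*√O (z(O) = 3 - √(O + O) = 3 - √(2*O) = 3 - √2*√O)
(z(c(7/(-1), -1)) + 1*30)*235 = ((3 - √2*√(1/(-2 - 1 + 2*(7/(-1))))) + 1*30)*235 = ((3 - √2*√(1/(-2 - 1 + 2*(7*(-1))))) + 30)*235 = ((3 - √2*√(1/(-2 - 1 + 2*(-7)))) + 30)*235 = ((3 - √2*√(1/(-2 - 1 - 14))) + 30)*235 = ((3 - √2*√(1/(-17))) + 30)*235 = ((3 - √2*√(-1/17)) + 30)*235 = ((3 - √2*I*√17/17) + 30)*235 = ((3 - I*√34/17) + 30)*235 = (33 - I*√34/17)*235 = 7755 - 235*I*√34/17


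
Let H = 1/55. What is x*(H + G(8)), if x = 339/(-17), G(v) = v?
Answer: -149499/935 ≈ -159.89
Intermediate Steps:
H = 1/55 ≈ 0.018182
x = -339/17 (x = 339*(-1/17) = -339/17 ≈ -19.941)
x*(H + G(8)) = -339*(1/55 + 8)/17 = -339/17*441/55 = -149499/935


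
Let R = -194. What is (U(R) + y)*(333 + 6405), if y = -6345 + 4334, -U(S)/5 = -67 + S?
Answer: -4757028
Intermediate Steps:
U(S) = 335 - 5*S (U(S) = -5*(-67 + S) = 335 - 5*S)
y = -2011
(U(R) + y)*(333 + 6405) = ((335 - 5*(-194)) - 2011)*(333 + 6405) = ((335 + 970) - 2011)*6738 = (1305 - 2011)*6738 = -706*6738 = -4757028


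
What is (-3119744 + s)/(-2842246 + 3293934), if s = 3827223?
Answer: 707479/451688 ≈ 1.5663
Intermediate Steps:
(-3119744 + s)/(-2842246 + 3293934) = (-3119744 + 3827223)/(-2842246 + 3293934) = 707479/451688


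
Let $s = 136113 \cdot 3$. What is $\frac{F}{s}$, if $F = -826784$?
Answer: $- \frac{826784}{408339} \approx -2.0247$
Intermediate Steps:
$s = 408339$
$\frac{F}{s} = - \frac{826784}{408339}$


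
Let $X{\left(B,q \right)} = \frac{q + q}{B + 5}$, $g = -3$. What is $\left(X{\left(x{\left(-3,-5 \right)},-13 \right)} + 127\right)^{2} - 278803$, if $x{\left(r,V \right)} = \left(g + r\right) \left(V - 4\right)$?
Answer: $- \frac{914757154}{3481} \approx -2.6279 \cdot 10^{5}$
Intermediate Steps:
$x{\left(r,V \right)} = \left(-4 + V\right) \left(-3 + r\right)$ ($x{\left(r,V \right)} = \left(-3 + r\right) \left(V - 4\right) = \left(-3 + r\right) \left(-4 + V\right) = \left(-4 + V\right) \left(-3 + r\right)$)
$X{\left(B,q \right)} = \frac{2 q}{5 + B}$
$\left(X{\left(x{\left(-3,-5 \right)},-13 \right)} + 127\right)^{2} - 278803 = \left(2 \left(-13\right) \frac{1}{5 - -54} + 127\right)^{2} - 278803 = \left(2 \left(-13\right) \frac{1}{5 + \left(12 + 12 + 15 + 15\right)} + 127\right)^{2} - 278803 = \left(2 \left(-13\right) \frac{1}{5 + 54} + 127\right)^{2} - 278803 = \left(2 \left(-13\right) \frac{1}{59} + 127\right)^{2} - 278803 = \left(- \frac{26}{59} + 127\right)^{2} - 278803 = \left(\frac{7467}{59}\right)^{2} - 278803 = \frac{55756089}{3481} - 278803 = - \frac{914757154}{3481}$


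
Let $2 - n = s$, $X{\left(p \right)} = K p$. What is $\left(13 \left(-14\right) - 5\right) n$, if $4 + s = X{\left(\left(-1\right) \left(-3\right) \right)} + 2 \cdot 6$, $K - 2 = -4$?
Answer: $0$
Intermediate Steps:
$K = -2$ ($K = 2 - 4 = -2$)
$X{\left(p \right)} = - 2 p$
$s = 2$ ($s = -4 + \left(- 2 \left(\left(-1\right) \left(-3\right)\right) + 2 \cdot 6\right) = -4 + \left(\left(-2\right) 3 + 12\right) = -4 + \left(-6 + 12\right) = -4 + 6 = 2$)
$n = 0$ ($n = 2 - 2 = 0$)
$\left(13 \left(-14\right) - 5\right) n = \left(13 \left(-14\right) - 5\right) 0 = \left(-182 - 5\right) 0 = \left(-187\right) 0 = 0$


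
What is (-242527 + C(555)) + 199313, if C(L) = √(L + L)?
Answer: -43214 + √1110 ≈ -43181.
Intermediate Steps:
C(L) = √2*√L (C(L) = √(2*L) = √2*√L)
(-242527 + C(555)) + 199313 = (-242527 + √2*√555) + 199313 = (-242527 + √1110) + 199313 = -43214 + √1110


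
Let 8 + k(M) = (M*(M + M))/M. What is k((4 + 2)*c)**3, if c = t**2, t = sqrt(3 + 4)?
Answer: 438976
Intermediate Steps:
t = sqrt(7) ≈ 2.6458
c = 7 (c = (sqrt(7))**2 = 7)
k(M) = -8 + 2*M (k(M) = -8 + (M*(M + M))/M = -8 + (M*(2*M))/M = -8 + (2*M**2)/M = -8 + 2*M)
k((4 + 2)*c)**3 = (-8 + 2*((4 + 2)*7))**3 = (-8 + 2*(6*7))**3 = (-8 + 2*42)**3 = (-8 + 84)**3 = 76**3 = 438976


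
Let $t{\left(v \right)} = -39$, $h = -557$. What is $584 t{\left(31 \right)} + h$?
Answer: $-23333$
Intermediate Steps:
$584 t{\left(31 \right)} + h = 584 \left(-39\right) - 557 = -22776 - 557 = -23333$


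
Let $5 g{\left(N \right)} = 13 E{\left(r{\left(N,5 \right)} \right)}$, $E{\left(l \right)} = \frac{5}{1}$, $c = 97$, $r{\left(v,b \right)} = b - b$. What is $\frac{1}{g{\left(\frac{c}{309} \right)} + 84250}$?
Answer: $\frac{1}{84263} \approx 1.1868 \cdot 10^{-5}$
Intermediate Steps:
$r{\left(v,b \right)} = 0$
$E{\left(l \right)} = 5$ ($E{\left(l \right)} = 5 \cdot 1 = 5$)
$g{\left(N \right)} = 13$ ($g{\left(N \right)} = \frac{13 \cdot 5}{5} = \frac{1}{5} \cdot 65 = 13$)
$\frac{1}{g{\left(\frac{c}{309} \right)} + 84250} = \frac{1}{13 + 84250} = \frac{1}{84263}$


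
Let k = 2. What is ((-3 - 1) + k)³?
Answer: -8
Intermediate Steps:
((-3 - 1) + k)³ = ((-3 - 1) + 2)³ = (-4 + 2)³ = (-2)³ = -8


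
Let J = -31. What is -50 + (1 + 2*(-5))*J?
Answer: 229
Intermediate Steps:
-50 + (1 + 2*(-5))*J = -50 + (1 + 2*(-5))*(-31) = -50 + (1 - 10)*(-31) = -50 - 9*(-31) = -50 + 279 = 229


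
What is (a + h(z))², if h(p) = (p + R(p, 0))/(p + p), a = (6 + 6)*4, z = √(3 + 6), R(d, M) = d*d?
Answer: 2500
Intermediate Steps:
R(d, M) = d²
z = 3 (z = √9 = 3)
a = 48 (a = 12*4 = 48)
h(p) = (p + p²)/(2*p) (h(p) = (p + p²)/(p + p) = (p + p²)/((2*p)) = (p + p²)*(1/(2*p)) = (p + p²)/(2*p))
(a + h(z))² = (48 + (½ + (½)*3))² = (48 + (½ + 3/2))² = (48 + 2)² = 50² = 2500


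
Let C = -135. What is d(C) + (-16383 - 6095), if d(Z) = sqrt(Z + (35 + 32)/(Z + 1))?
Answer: -22478 + I*sqrt(542)/2 ≈ -22478.0 + 11.64*I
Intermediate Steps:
d(Z) = sqrt(Z + 67/(1 + Z))
d(C) + (-16383 - 6095) = sqrt((67 - 135*(1 - 135))/(1 - 135)) + (-16383 - 6095) = sqrt((67 - 135*(-134))/(-134)) - 22478 = sqrt(-(67 + 18090)/134) - 22478 = sqrt(-1/134*18157) - 22478 = sqrt(-271/2) - 22478 = I*sqrt(542)/2 - 22478 = -22478 + I*sqrt(542)/2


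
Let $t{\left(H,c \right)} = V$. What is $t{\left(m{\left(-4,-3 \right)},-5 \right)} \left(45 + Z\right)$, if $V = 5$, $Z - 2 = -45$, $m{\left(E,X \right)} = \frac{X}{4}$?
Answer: $10$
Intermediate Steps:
$m{\left(E,X \right)} = \frac{X}{4}$ ($m{\left(E,X \right)} = X \frac{1}{4} = \frac{X}{4}$)
$Z = -43$ ($Z = 2 - 45 = -43$)
$t{\left(H,c \right)} = 5$
$t{\left(m{\left(-4,-3 \right)},-5 \right)} \left(45 + Z\right) = 5 \left(45 - 43\right) = 5 \cdot 2 = 10$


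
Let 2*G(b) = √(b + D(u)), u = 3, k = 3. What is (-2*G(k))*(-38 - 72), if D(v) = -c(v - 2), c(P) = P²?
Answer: 110*√2 ≈ 155.56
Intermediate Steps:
D(v) = -(-2 + v)² (D(v) = -(v - 2)² = -(-2 + v)²)
G(b) = √(-1 + b)/2 (G(b) = √(b - (-2 + 3)²)/2 = √(b - 1*1²)/2 = √(b - 1*1)/2 = √(b - 1)/2 = √(-1 + b)/2)
(-2*G(k))*(-38 - 72) = (-√(-1 + 3))*(-38 - 72) = -√2*(-110) = 110*√2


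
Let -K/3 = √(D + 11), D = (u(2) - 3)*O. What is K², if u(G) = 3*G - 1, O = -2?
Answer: 63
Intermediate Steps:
u(G) = -1 + 3*G
D = -4 (D = ((-1 + 3*2) - 3)*(-2) = ((-1 + 6) - 3)*(-2) = (5 - 3)*(-2) = 2*(-2) = -4)
K = -3*√7 (K = -3*√(-4 + 11) = -3*√7 ≈ -7.9373)
K² = (-3*√7)² = 63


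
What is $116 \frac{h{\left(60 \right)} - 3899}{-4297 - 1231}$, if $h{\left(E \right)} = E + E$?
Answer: $\frac{109591}{1382} \approx 79.299$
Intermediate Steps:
$h{\left(E \right)} = 2 E$
$116 \frac{h{\left(60 \right)} - 3899}{-4297 - 1231} = 116 \frac{2 \cdot 60 - 3899}{-4297 - 1231} = 116 \frac{120 - 3899}{-5528} = 116 \left(\left(-3779\right) \left(- \frac{1}{5528}\right)\right) = 116 \cdot \frac{3779}{5528} = \frac{109591}{1382}$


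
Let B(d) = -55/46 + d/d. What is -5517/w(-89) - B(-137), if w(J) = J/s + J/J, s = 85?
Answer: 10785753/92 ≈ 1.1724e+5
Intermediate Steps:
B(d) = -9/46 (B(d) = -55*1/46 + 1 = -55/46 + 1 = -9/46)
w(J) = 1 + J/85 (w(J) = J/85 + J/J = J*(1/85) + 1 = J/85 + 1 = 1 + J/85)
-5517/w(-89) - B(-137) = -5517/(1 + (1/85)*(-89)) - 1*(-9/46) = -5517/(1 - 89/85) + 9/46 = -5517/(-4/85) + 9/46 = -5517*(-85/4) + 9/46 = 468945/4 + 9/46 = 10785753/92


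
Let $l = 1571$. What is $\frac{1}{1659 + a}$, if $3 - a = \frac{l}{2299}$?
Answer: $\frac{2299}{3819367} \approx 0.00060193$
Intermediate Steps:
$a = \frac{5326}{2299}$ ($a = 3 - \frac{1571}{2299} = \frac{5326}{2299} \approx 2.3167$)
$\frac{1}{1659 + a} = \frac{1}{1659 + \frac{5326}{2299}} = \frac{1}{\frac{3819367}{2299}} = \frac{2299}{3819367}$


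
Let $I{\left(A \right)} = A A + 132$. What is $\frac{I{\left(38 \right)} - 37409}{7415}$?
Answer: $- \frac{35833}{7415} \approx -4.8325$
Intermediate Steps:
$I{\left(A \right)} = 132 + A^{2}$ ($I{\left(A \right)} = A^{2} + 132 = 132 + A^{2}$)
$\frac{I{\left(38 \right)} - 37409}{7415} = \frac{\left(132 + 38^{2}\right) - 37409}{7415} = \left(\left(132 + 1444\right) - 37409\right) \frac{1}{7415} = \left(1576 - 37409\right) \frac{1}{7415} = \left(-35833\right) \frac{1}{7415} = - \frac{35833}{7415}$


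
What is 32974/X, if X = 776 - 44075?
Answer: -32974/43299 ≈ -0.76154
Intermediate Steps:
X = -43299
32974/X = 32974/(-43299) = 32974*(-1/43299) = -32974/43299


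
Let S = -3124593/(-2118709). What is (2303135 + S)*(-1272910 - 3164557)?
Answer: -21653401119996998836/2118709 ≈ -1.0220e+13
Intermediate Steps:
S = 3124593/2118709 (S = -3124593*(-1/2118709) = 3124593/2118709 ≈ 1.4748)
(2303135 + S)*(-1272910 - 3164557) = (2303135 + 3124593/2118709)*(-1272910 - 3164557) = (4879675977308/2118709)*(-4437467) = -21653401119996998836/2118709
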